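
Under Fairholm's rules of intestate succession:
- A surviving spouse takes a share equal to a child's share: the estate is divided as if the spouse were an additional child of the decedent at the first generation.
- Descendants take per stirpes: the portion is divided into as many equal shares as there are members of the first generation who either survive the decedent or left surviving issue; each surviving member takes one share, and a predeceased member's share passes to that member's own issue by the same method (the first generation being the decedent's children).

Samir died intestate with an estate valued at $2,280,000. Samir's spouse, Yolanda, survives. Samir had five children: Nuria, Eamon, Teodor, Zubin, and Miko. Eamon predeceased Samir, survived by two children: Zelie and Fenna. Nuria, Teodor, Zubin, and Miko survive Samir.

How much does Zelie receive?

Zelie receives $190,000.

The spouse counts as an additional share at the children's level, so there are 6 primary shares of $380,000. Yolanda takes one such share ($380,000).
The children's combined portion ($1,900,000) is divided into 5 shares of $380,000: Nuria, Teodor, Zubin, and Miko each take $380,000; Eamon's $380,000 share passes to Eamon's issue.
Eamon's share ($380,000) is divided into 2 shares of $190,000: Zelie and Fenna each take $190,000.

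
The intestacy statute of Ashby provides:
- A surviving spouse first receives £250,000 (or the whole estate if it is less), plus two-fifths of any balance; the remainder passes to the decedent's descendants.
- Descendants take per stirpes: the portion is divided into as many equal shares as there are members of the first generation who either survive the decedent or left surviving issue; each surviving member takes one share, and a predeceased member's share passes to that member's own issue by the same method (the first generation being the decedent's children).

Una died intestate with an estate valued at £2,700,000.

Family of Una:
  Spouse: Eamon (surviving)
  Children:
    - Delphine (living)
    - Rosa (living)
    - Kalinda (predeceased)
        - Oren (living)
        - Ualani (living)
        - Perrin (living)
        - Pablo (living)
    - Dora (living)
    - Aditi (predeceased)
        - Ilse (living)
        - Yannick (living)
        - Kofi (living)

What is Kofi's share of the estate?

Eamon first takes £250,000, leaving a balance of £2,450,000. Eamon then takes two-fifths of the balance (£980,000), for a total of £1,230,000. The remaining £1,470,000 passes to the descendants.
The descendants' portion (£1,470,000) is divided into 5 shares of £294,000: Delphine, Rosa, and Dora each take £294,000; Kalinda's £294,000 share passes to Kalinda's issue; Aditi's £294,000 share passes to Aditi's issue.
Kalinda's share (£294,000) is divided into 4 shares of £73,500: Oren, Ualani, Perrin, and Pablo each take £73,500.
Aditi's share (£294,000) is divided into 3 shares of £98,000: Ilse, Yannick, and Kofi each take £98,000.

Kofi receives £98,000.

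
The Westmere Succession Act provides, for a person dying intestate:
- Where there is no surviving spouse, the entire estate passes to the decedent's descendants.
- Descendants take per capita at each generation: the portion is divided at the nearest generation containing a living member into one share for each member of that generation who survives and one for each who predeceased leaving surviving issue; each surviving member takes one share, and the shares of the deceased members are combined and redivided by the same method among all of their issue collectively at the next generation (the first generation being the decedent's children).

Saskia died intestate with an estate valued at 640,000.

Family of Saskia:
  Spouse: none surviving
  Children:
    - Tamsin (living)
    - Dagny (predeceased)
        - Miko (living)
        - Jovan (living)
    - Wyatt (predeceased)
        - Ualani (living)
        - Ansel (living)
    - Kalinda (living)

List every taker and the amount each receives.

The entire 640,000 passes to the descendants.
That amount (640,000) is divided at the children's generation into 4 shares of 160,000. Tamsin and Kalinda each take 160,000. The 2 shares of the deceased (Dagny and Wyatt) are combined into a pool of 320,000.
That pool (320,000) is divided at the grandchildren's generation equally among Miko, Jovan, Ualani, and Ansel: 80,000 each.

Tamsin: 160,000; Miko: 80,000; Jovan: 80,000; Ualani: 80,000; Ansel: 80,000; Kalinda: 160,000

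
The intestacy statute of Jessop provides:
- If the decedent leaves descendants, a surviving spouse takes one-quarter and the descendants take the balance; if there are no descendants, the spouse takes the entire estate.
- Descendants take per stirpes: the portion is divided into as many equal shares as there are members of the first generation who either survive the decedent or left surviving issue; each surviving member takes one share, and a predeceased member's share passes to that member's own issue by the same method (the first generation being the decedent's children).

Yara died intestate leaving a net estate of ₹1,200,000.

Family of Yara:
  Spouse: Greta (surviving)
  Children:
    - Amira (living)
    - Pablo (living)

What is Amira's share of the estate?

Amira receives ₹450,000.

Greta takes one-quarter of ₹1,200,000 = ₹300,000. The remaining ₹900,000 passes to the descendants.
The descendants' portion (₹900,000) is divided into 2 shares of ₹450,000: Amira and Pablo each take ₹450,000.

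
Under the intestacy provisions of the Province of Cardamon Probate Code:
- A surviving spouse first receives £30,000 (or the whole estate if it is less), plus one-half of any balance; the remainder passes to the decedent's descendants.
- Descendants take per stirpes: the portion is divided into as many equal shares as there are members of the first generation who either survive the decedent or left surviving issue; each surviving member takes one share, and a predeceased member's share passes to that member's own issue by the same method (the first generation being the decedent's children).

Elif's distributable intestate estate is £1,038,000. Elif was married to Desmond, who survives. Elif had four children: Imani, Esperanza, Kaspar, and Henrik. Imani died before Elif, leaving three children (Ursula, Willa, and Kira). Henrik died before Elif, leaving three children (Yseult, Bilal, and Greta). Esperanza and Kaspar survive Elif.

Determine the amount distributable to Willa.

Desmond first takes £30,000, leaving a balance of £1,008,000. Desmond then takes one-half of the balance (£504,000), for a total of £534,000. The remaining £504,000 passes to the descendants.
The descendants' portion (£504,000) is divided into 4 shares of £126,000: Esperanza and Kaspar each take £126,000; Imani's £126,000 share passes to Imani's issue; Henrik's £126,000 share passes to Henrik's issue.
Imani's share (£126,000) is divided into 3 shares of £42,000: Ursula, Willa, and Kira each take £42,000.
Henrik's share (£126,000) is divided into 3 shares of £42,000: Yseult, Bilal, and Greta each take £42,000.

Willa receives £42,000.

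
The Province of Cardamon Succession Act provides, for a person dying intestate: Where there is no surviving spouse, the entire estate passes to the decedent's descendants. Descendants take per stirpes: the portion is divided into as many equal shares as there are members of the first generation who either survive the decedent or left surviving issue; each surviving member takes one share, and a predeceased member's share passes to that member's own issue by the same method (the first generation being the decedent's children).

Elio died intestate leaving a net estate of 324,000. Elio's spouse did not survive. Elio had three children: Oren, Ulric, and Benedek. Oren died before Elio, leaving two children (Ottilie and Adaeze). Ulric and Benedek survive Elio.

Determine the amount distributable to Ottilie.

Ottilie receives 54,000.

The entire 324,000 passes to the descendants.
That amount (324,000) is divided into 3 shares of 108,000: Ulric and Benedek each take 108,000; Oren's 108,000 share passes to Oren's issue.
Oren's share (108,000) is divided into 2 shares of 54,000: Ottilie and Adaeze each take 54,000.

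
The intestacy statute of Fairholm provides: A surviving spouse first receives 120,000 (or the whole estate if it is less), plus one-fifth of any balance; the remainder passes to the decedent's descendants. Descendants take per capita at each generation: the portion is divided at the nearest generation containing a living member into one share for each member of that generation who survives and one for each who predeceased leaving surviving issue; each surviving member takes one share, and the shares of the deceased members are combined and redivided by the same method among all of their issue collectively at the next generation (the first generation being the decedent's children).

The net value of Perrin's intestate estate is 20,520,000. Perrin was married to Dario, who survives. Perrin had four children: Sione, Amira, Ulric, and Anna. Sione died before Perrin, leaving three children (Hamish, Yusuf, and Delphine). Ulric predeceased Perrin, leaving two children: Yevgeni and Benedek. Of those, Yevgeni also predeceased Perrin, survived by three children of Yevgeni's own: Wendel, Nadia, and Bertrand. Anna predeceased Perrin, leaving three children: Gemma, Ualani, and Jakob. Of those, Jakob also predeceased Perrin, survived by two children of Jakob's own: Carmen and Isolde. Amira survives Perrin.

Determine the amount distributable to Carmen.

Carmen receives 612,000.

Dario first takes 120,000, leaving a balance of 20,400,000. Dario then takes one-fifth of the balance (4,080,000), for a total of 4,200,000. The remaining 16,320,000 passes to the descendants.
The descendants' portion (16,320,000) is divided at the children's generation into 4 shares of 4,080,000. Amira takes 4,080,000. The 3 shares of the deceased (Sione, Ulric, and Anna) are combined into a pool of 12,240,000.
That pool (12,240,000) is divided at the grandchildren's generation into 8 shares of 1,530,000. Hamish, Yusuf, Delphine, Benedek, Gemma, and Ualani each take 1,530,000. The 2 shares of the deceased (Yevgeni and Jakob) are combined into a pool of 3,060,000.
That pool (3,060,000) is divided at the great-grandchildren's generation equally among Wendel, Nadia, Bertrand, Carmen, and Isolde: 612,000 each.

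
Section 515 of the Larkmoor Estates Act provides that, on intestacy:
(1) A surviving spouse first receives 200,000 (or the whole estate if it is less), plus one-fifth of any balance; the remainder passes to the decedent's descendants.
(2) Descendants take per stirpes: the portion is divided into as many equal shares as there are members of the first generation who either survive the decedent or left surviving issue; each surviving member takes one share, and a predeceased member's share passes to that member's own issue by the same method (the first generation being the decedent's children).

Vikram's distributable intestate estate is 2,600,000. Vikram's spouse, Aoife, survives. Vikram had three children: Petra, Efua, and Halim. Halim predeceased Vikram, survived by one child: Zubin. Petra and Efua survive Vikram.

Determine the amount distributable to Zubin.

Zubin receives 640,000.

Aoife first takes 200,000, leaving a balance of 2,400,000. Aoife then takes one-fifth of the balance (480,000), for a total of 680,000. The remaining 1,920,000 passes to the descendants.
The descendants' portion (1,920,000) is divided into 3 shares of 640,000: Petra and Efua each take 640,000; Halim's 640,000 share passes to Halim's issue.
Halim's share (640,000) passes entirely to Zubin.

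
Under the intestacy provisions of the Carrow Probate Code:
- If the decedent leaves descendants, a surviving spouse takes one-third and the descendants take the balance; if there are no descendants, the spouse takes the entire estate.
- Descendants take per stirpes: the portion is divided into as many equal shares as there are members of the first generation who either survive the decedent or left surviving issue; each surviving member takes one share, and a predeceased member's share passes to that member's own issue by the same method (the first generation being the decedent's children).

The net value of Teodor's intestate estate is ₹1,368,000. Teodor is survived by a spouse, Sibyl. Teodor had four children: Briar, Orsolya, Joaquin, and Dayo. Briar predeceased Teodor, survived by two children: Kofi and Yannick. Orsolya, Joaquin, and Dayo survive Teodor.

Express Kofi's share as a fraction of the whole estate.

Kofi receives 1/12 of the estate.

Sibyl takes one-third of ₹1,368,000 = ₹456,000. The remaining ₹912,000 passes to the descendants.
The descendants' portion (₹912,000) is divided into 4 shares of ₹228,000: Orsolya, Joaquin, and Dayo each take ₹228,000; Briar's ₹228,000 share passes to Briar's issue.
Briar's share (₹228,000) is divided into 2 shares of ₹114,000: Kofi and Yannick each take ₹114,000.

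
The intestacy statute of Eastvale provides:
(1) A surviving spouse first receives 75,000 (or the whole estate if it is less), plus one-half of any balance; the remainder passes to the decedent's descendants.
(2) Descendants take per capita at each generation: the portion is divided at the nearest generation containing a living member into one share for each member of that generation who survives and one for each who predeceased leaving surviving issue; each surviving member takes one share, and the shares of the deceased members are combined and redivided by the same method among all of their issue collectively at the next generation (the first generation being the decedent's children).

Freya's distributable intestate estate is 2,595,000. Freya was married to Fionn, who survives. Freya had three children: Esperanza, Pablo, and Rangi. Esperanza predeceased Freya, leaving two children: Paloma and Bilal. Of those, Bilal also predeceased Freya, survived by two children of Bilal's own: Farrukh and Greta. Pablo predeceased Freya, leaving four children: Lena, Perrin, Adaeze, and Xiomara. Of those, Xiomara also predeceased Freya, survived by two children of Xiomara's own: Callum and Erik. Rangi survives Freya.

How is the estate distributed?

Fionn first takes 75,000, leaving a balance of 2,520,000. Fionn then takes one-half of the balance (1,260,000), for a total of 1,335,000. The remaining 1,260,000 passes to the descendants.
The descendants' portion (1,260,000) is divided at the children's generation into 3 shares of 420,000. Rangi takes 420,000. The 2 shares of the deceased (Esperanza and Pablo) are combined into a pool of 840,000.
That pool (840,000) is divided at the grandchildren's generation into 6 shares of 140,000. Paloma, Lena, Perrin, and Adaeze each take 140,000. The 2 shares of the deceased (Bilal and Xiomara) are combined into a pool of 280,000.
That pool (280,000) is divided at the great-grandchildren's generation equally among Farrukh, Greta, Callum, and Erik: 70,000 each.

Fionn: 1,335,000; Paloma: 140,000; Farrukh: 70,000; Greta: 70,000; Lena: 140,000; Perrin: 140,000; Adaeze: 140,000; Callum: 70,000; Erik: 70,000; Rangi: 420,000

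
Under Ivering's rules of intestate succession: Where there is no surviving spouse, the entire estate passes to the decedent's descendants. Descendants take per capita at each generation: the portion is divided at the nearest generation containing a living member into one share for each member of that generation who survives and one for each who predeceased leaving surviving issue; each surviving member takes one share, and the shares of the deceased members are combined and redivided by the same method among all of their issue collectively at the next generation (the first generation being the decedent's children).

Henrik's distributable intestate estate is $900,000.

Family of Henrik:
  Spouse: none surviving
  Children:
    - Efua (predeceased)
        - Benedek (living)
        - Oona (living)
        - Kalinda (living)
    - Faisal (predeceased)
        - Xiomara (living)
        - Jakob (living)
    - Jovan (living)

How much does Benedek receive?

Benedek receives $120,000.

The entire $900,000 passes to the descendants.
That amount ($900,000) is divided at the children's generation into 3 shares of $300,000. Jovan takes $300,000. The 2 shares of the deceased (Efua and Faisal) are combined into a pool of $600,000.
That pool ($600,000) is divided at the grandchildren's generation equally among Benedek, Oona, Kalinda, Xiomara, and Jakob: $120,000 each.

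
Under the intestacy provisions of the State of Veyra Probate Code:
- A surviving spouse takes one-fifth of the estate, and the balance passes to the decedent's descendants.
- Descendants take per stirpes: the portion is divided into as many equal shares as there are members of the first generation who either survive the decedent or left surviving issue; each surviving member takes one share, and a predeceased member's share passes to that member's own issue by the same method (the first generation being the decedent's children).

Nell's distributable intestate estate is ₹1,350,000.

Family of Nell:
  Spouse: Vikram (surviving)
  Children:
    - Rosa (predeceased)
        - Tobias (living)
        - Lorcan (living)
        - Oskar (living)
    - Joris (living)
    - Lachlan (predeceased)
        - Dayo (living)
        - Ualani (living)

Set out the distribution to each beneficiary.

Vikram: ₹270,000; Tobias: ₹120,000; Lorcan: ₹120,000; Oskar: ₹120,000; Joris: ₹360,000; Dayo: ₹180,000; Ualani: ₹180,000

Vikram takes one-fifth of ₹1,350,000 = ₹270,000. The remaining ₹1,080,000 passes to the descendants.
The descendants' portion (₹1,080,000) is divided into 3 shares of ₹360,000: Joris takes ₹360,000; Rosa's ₹360,000 share passes to Rosa's issue; Lachlan's ₹360,000 share passes to Lachlan's issue.
Rosa's share (₹360,000) is divided into 3 shares of ₹120,000: Tobias, Lorcan, and Oskar each take ₹120,000.
Lachlan's share (₹360,000) is divided into 2 shares of ₹180,000: Dayo and Ualani each take ₹180,000.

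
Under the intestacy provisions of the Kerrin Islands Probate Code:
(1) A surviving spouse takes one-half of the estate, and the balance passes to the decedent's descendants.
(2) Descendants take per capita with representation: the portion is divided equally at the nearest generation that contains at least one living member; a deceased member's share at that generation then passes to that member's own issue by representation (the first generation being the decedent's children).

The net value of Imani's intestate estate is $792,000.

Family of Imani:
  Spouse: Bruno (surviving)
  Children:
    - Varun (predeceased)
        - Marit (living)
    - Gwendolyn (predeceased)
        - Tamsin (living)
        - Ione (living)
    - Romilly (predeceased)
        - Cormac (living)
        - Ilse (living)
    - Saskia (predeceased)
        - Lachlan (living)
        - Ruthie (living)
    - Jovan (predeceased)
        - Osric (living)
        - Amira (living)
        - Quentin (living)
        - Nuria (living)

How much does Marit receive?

Marit receives $36,000.

Bruno takes one-half of $792,000 = $396,000. The remaining $396,000 passes to the descendants.
No child survives, so the initial division is made at the grandchildren's generation.
The descendants' portion ($396,000) is divided into 11 shares of $36,000: Marit, Tamsin, Ione, Cormac, Ilse, Lachlan, Ruthie, Osric, Amira, Quentin, and Nuria each take $36,000.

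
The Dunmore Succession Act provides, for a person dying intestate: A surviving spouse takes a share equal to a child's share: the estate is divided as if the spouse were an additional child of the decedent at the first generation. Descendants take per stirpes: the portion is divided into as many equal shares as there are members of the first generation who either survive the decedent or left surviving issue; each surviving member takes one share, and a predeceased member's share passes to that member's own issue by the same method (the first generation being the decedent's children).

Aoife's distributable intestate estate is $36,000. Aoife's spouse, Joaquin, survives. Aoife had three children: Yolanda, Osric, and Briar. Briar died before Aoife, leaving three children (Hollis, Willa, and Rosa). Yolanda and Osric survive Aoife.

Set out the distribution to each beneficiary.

The spouse counts as an additional share at the children's level, so there are 4 primary shares of $9,000. Joaquin takes one such share ($9,000).
The children's combined portion ($27,000) is divided into 3 shares of $9,000: Yolanda and Osric each take $9,000; Briar's $9,000 share passes to Briar's issue.
Briar's share ($9,000) is divided into 3 shares of $3,000: Hollis, Willa, and Rosa each take $3,000.

Joaquin: $9,000; Yolanda: $9,000; Osric: $9,000; Hollis: $3,000; Willa: $3,000; Rosa: $3,000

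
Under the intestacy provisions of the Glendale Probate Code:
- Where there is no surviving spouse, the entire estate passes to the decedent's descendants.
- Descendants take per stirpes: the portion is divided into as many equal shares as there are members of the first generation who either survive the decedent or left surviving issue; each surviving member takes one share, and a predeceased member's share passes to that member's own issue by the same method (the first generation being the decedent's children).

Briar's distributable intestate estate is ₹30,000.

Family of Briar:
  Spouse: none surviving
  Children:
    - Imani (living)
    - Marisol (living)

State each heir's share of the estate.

Imani: ₹15,000; Marisol: ₹15,000

The entire ₹30,000 passes to the descendants.
That amount (₹30,000) is divided into 2 shares of ₹15,000: Imani and Marisol each take ₹15,000.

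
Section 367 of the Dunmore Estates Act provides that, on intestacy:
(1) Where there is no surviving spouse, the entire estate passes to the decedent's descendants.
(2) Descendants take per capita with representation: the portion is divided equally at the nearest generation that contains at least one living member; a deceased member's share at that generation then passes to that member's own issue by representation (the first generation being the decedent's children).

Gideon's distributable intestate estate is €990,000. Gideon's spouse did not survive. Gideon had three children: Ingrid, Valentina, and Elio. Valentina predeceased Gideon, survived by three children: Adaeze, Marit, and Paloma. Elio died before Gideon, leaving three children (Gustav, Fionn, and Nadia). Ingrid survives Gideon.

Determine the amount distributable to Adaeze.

The entire €990,000 passes to the descendants.
That amount (€990,000) is divided into 3 shares of €330,000: Ingrid takes €330,000; Valentina's €330,000 share passes to Valentina's issue; Elio's €330,000 share passes to Elio's issue.
Valentina's share (€330,000) is divided into 3 shares of €110,000: Adaeze, Marit, and Paloma each take €110,000.
Elio's share (€330,000) is divided into 3 shares of €110,000: Gustav, Fionn, and Nadia each take €110,000.

Adaeze receives €110,000.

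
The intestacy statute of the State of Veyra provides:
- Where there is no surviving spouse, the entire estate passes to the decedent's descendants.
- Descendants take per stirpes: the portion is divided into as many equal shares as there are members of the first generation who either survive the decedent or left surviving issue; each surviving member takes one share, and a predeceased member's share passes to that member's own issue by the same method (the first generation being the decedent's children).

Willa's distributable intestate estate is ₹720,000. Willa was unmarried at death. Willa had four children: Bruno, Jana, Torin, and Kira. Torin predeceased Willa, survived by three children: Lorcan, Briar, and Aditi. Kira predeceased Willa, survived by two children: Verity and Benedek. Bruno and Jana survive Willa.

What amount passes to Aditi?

Aditi receives ₹60,000.

The entire ₹720,000 passes to the descendants.
That amount (₹720,000) is divided into 4 shares of ₹180,000: Bruno and Jana each take ₹180,000; Torin's ₹180,000 share passes to Torin's issue; Kira's ₹180,000 share passes to Kira's issue.
Torin's share (₹180,000) is divided into 3 shares of ₹60,000: Lorcan, Briar, and Aditi each take ₹60,000.
Kira's share (₹180,000) is divided into 2 shares of ₹90,000: Verity and Benedek each take ₹90,000.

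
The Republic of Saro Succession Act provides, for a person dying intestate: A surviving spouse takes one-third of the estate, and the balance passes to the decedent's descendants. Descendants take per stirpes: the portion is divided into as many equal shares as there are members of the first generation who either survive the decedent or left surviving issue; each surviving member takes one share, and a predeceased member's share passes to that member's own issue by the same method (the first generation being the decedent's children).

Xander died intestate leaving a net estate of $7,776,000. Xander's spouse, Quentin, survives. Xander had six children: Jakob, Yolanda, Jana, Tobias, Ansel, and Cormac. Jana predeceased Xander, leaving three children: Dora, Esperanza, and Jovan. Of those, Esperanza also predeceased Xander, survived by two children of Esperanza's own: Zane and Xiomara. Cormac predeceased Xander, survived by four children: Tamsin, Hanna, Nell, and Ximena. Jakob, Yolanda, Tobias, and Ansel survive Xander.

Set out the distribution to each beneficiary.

Quentin: $2,592,000; Jakob: $864,000; Yolanda: $864,000; Dora: $288,000; Zane: $144,000; Xiomara: $144,000; Jovan: $288,000; Tobias: $864,000; Ansel: $864,000; Tamsin: $216,000; Hanna: $216,000; Nell: $216,000; Ximena: $216,000

Quentin takes one-third of $7,776,000 = $2,592,000. The remaining $5,184,000 passes to the descendants.
The descendants' portion ($5,184,000) is divided into 6 shares of $864,000: Jakob, Yolanda, Tobias, and Ansel each take $864,000; Jana's $864,000 share passes to Jana's issue; Cormac's $864,000 share passes to Cormac's issue.
Jana's share ($864,000) is divided into 3 shares of $288,000: Dora and Jovan each take $288,000; Esperanza's $288,000 share passes to Esperanza's issue.
Esperanza's share ($288,000) is divided into 2 shares of $144,000: Zane and Xiomara each take $144,000.
Cormac's share ($864,000) is divided into 4 shares of $216,000: Tamsin, Hanna, Nell, and Ximena each take $216,000.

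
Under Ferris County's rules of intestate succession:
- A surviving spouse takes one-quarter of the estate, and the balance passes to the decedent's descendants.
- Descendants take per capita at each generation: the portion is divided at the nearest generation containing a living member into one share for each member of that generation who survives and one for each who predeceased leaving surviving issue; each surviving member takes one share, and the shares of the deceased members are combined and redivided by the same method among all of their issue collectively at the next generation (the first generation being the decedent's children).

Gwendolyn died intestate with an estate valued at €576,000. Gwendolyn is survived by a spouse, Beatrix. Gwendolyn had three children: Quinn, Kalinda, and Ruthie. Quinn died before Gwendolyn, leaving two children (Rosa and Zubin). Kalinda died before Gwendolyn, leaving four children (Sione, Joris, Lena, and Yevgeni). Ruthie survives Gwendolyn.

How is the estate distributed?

Beatrix: €144,000; Rosa: €48,000; Zubin: €48,000; Sione: €48,000; Joris: €48,000; Lena: €48,000; Yevgeni: €48,000; Ruthie: €144,000

Beatrix takes one-quarter of €576,000 = €144,000. The remaining €432,000 passes to the descendants.
The descendants' portion (€432,000) is divided at the children's generation into 3 shares of €144,000. Ruthie takes €144,000. The 2 shares of the deceased (Quinn and Kalinda) are combined into a pool of €288,000.
That pool (€288,000) is divided at the grandchildren's generation equally among Rosa, Zubin, Sione, Joris, Lena, and Yevgeni: €48,000 each.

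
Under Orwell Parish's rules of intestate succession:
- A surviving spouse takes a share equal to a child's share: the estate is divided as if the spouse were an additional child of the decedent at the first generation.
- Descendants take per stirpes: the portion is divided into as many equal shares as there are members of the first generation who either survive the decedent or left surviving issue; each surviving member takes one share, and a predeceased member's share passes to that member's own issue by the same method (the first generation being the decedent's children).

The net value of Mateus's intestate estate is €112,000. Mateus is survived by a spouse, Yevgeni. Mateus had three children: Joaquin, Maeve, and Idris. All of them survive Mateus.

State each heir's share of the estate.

Yevgeni: €28,000; Joaquin: €28,000; Maeve: €28,000; Idris: €28,000

The spouse counts as an additional share at the children's level, so there are 4 primary shares of €28,000. Yevgeni takes one such share (€28,000).
The children's combined portion (€84,000) is divided into 3 shares of €28,000: Joaquin, Maeve, and Idris each take €28,000.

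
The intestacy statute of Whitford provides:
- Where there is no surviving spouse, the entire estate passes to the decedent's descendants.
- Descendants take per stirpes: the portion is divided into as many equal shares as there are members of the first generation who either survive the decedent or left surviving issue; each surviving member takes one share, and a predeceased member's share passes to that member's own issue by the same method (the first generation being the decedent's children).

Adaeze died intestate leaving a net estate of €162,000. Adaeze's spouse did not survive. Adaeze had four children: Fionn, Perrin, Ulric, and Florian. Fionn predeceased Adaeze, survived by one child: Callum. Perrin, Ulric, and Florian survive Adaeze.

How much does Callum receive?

The entire €162,000 passes to the descendants.
That amount (€162,000) is divided into 4 shares of €40,500: Perrin, Ulric, and Florian each take €40,500; Fionn's €40,500 share passes to Fionn's issue.
Fionn's share (€40,500) passes entirely to Callum.

Callum receives €40,500.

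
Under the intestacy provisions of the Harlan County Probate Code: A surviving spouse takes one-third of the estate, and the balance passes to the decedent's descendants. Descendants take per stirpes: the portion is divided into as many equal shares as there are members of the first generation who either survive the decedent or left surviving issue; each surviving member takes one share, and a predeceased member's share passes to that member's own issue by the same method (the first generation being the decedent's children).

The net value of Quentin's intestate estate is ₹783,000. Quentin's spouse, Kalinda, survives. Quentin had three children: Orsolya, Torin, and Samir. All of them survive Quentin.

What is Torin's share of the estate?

Torin receives ₹174,000.

Kalinda takes one-third of ₹783,000 = ₹261,000. The remaining ₹522,000 passes to the descendants.
The descendants' portion (₹522,000) is divided into 3 shares of ₹174,000: Orsolya, Torin, and Samir each take ₹174,000.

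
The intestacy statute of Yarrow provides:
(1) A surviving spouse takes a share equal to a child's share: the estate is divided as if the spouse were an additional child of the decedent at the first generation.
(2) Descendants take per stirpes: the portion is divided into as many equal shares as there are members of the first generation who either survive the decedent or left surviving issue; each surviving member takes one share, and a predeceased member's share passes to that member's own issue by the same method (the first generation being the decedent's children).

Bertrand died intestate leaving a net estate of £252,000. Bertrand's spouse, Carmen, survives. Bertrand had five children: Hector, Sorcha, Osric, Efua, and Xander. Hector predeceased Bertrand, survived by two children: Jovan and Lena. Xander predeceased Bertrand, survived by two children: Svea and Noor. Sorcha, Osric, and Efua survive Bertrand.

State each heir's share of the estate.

The spouse counts as an additional share at the children's level, so there are 6 primary shares of £42,000. Carmen takes one such share (£42,000).
The children's combined portion (£210,000) is divided into 5 shares of £42,000: Sorcha, Osric, and Efua each take £42,000; Hector's £42,000 share passes to Hector's issue; Xander's £42,000 share passes to Xander's issue.
Hector's share (£42,000) is divided into 2 shares of £21,000: Jovan and Lena each take £21,000.
Xander's share (£42,000) is divided into 2 shares of £21,000: Svea and Noor each take £21,000.

Carmen: £42,000; Jovan: £21,000; Lena: £21,000; Sorcha: £42,000; Osric: £42,000; Efua: £42,000; Svea: £21,000; Noor: £21,000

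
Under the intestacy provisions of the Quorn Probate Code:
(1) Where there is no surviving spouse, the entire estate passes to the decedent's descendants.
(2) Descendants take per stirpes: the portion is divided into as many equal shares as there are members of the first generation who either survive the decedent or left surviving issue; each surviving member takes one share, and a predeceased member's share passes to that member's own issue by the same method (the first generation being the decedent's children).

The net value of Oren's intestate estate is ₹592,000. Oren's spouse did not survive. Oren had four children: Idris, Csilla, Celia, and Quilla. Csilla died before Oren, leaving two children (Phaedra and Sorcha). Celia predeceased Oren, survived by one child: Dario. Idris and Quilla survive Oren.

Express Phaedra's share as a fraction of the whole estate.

The entire ₹592,000 passes to the descendants.
That amount (₹592,000) is divided into 4 shares of ₹148,000: Idris and Quilla each take ₹148,000; Csilla's ₹148,000 share passes to Csilla's issue; Celia's ₹148,000 share passes to Celia's issue.
Csilla's share (₹148,000) is divided into 2 shares of ₹74,000: Phaedra and Sorcha each take ₹74,000.
Celia's share (₹148,000) passes entirely to Dario.

Phaedra receives 1/8 of the estate.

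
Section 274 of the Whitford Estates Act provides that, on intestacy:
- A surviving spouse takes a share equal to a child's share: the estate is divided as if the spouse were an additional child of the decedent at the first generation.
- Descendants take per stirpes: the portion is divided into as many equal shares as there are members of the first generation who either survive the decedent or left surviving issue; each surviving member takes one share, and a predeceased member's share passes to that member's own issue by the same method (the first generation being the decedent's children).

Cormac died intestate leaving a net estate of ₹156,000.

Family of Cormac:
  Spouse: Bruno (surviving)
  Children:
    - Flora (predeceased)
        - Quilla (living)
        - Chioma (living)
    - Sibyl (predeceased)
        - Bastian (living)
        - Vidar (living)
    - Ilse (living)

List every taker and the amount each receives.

The spouse counts as an additional share at the children's level, so there are 4 primary shares of ₹39,000. Bruno takes one such share (₹39,000).
The children's combined portion (₹117,000) is divided into 3 shares of ₹39,000: Ilse takes ₹39,000; Flora's ₹39,000 share passes to Flora's issue; Sibyl's ₹39,000 share passes to Sibyl's issue.
Flora's share (₹39,000) is divided into 2 shares of ₹19,500: Quilla and Chioma each take ₹19,500.
Sibyl's share (₹39,000) is divided into 2 shares of ₹19,500: Bastian and Vidar each take ₹19,500.

Bruno: ₹39,000; Quilla: ₹19,500; Chioma: ₹19,500; Bastian: ₹19,500; Vidar: ₹19,500; Ilse: ₹39,000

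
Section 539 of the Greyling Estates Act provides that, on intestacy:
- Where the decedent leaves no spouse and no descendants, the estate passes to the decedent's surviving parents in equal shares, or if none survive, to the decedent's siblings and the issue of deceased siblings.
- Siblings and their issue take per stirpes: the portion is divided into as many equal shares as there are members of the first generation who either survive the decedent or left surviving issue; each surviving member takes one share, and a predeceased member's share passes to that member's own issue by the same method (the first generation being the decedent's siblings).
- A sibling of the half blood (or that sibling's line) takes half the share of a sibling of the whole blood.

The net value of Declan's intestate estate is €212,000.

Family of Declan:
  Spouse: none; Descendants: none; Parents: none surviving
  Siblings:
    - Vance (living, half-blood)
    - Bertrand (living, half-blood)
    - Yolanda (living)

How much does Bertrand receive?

Bertrand receives €53,000.

The entire €212,000 passes to the siblings and their issue.
Counting each half-blood sibling's line as half a unit, there are 2 units in €212,000, so one unit is €106,000. Whole-blood lines (Yolanda) take €106,000 each; half-blood lines (Vance and Bertrand) take €53,000 each.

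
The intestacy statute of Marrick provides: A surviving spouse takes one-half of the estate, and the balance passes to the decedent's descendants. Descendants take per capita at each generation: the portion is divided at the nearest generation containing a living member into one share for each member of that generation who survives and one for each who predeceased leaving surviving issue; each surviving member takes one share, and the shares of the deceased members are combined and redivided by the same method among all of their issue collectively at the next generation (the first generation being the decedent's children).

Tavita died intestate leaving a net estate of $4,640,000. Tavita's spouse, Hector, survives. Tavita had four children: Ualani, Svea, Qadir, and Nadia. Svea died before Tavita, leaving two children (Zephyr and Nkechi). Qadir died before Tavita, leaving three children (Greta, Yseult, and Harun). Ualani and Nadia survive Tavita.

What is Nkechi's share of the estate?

Nkechi receives $232,000.

Hector takes one-half of $4,640,000 = $2,320,000. The remaining $2,320,000 passes to the descendants.
The descendants' portion ($2,320,000) is divided at the children's generation into 4 shares of $580,000. Ualani and Nadia each take $580,000. The 2 shares of the deceased (Svea and Qadir) are combined into a pool of $1,160,000.
That pool ($1,160,000) is divided at the grandchildren's generation equally among Zephyr, Nkechi, Greta, Yseult, and Harun: $232,000 each.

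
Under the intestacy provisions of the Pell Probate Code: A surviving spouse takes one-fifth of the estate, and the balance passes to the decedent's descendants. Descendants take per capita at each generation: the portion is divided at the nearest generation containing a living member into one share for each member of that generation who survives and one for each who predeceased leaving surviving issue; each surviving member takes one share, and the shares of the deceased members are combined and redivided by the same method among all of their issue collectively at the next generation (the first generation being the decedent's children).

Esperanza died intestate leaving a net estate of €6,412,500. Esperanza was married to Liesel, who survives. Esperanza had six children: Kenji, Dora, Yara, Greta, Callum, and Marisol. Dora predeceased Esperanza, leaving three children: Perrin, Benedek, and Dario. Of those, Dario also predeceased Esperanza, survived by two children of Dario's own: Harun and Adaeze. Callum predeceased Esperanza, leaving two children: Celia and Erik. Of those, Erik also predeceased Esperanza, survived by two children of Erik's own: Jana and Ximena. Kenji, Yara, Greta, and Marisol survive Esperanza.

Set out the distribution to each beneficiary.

Liesel: €1,282,500; Kenji: €855,000; Perrin: €342,000; Benedek: €342,000; Harun: €171,000; Adaeze: €171,000; Yara: €855,000; Greta: €855,000; Celia: €342,000; Jana: €171,000; Ximena: €171,000; Marisol: €855,000

Liesel takes one-fifth of €6,412,500 = €1,282,500. The remaining €5,130,000 passes to the descendants.
The descendants' portion (€5,130,000) is divided at the children's generation into 6 shares of €855,000. Kenji, Yara, Greta, and Marisol each take €855,000. The 2 shares of the deceased (Dora and Callum) are combined into a pool of €1,710,000.
That pool (€1,710,000) is divided at the grandchildren's generation into 5 shares of €342,000. Perrin, Benedek, and Celia each take €342,000. The 2 shares of the deceased (Dario and Erik) are combined into a pool of €684,000.
That pool (€684,000) is divided at the great-grandchildren's generation equally among Harun, Adaeze, Jana, and Ximena: €171,000 each.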